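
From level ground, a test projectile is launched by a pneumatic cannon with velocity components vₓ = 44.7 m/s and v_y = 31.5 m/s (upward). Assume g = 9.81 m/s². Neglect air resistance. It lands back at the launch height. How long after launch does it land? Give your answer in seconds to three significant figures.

Landing at launch height ⇒ T = 2 v_y0 / g = 2 × 31.50 / 9.81 = 6.422 s.

6.42 s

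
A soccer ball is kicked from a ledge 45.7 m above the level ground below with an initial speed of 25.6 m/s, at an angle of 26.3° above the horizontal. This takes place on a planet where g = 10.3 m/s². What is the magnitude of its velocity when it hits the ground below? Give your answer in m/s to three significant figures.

40.0 m/s

vₓ = 25.60 cos 26.3° = 22.95 m/s; v_y0 = 25.60 sin 26.3° = 11.34 m/s.
With up positive and y = 0 at the ground: y(t) = 45.7 + (11.34) t − 5.150 t². Setting y = 0 and taking the positive root: t = [11.34 + √(11.34² + 2·10.3·45.7)] / 10.3 = (11.34 + 32.71) / 10.3 = 4.277 s.
Vertical velocity at impact: v_y = v_y0 − g t = 11.34 − 10.3 × 4.277 = −32.71 m/s.
Speed: |v| = √(vₓ² + v_y²) = √(22.95² + 32.71²) = 39.96 m/s.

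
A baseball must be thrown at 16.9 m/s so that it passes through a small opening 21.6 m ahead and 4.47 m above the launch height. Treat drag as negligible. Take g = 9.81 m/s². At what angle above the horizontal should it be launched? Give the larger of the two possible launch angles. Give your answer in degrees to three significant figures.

61.7°

Trajectory: y = x tanθ − g x² (1 + tan²θ)/(2v₀²). With x = 21.6, y = 4.47, v₀ = 16.9, g = 9.81:
8.013 tan²θ − 21.6 tanθ + (12.48) = 0.
tanθ = [21.6 ± √(21.6² − 4 × 8.013 × (12.48))] / (2 × 8.013) = (21.6 ± 8.154) / 16.03, giving tanθ = 0.8391 or 1.857.
θ = 40.00° or 61.69°; the larger is 61.69°.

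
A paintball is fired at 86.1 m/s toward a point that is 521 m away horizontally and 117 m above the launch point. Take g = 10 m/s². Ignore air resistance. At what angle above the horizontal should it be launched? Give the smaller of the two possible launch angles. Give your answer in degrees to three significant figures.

Trajectory: y = x tanθ − g x² (1 + tan²θ)/(2v₀²). With x = 521, y = 117, v₀ = 86.1, g = 10.0:
183.1 tan²θ − 521 tanθ + (300.1) = 0.
tanθ = [521 ± √(521² − 4 × 183.1 × (300.1))] / (2 × 183.1) = (521 ± 227.3) / 366.2, giving tanθ = 0.8020 or 2.044.
θ = 38.73° or 63.93°; the smaller is 38.73°.

38.7°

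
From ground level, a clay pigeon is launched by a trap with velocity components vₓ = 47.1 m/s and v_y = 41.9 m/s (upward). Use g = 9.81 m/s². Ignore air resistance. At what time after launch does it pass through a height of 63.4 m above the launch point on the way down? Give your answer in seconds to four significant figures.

Height y(t) = 41.90 t − 4.905 t² = 63.4 gives 4.905 t² − 41.90 t + 63.4 = 0.
Quadratic formula: t = (41.90 ± √511.70) / 9.81 = (41.90 ± 22.62) / 9.81 → t = 1.965 s or 6.577 s.
The descending-branch root is 6.577 s.

6.577 s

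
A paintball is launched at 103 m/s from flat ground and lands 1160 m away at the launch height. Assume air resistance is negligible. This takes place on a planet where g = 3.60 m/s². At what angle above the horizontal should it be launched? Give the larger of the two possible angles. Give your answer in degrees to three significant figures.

R = v₀² sin 2θ / g gives sin 2θ = gR/v₀² = 3.60·1160/103² = 0.3936.
2θ = 23.18° or 180° − 23.18° = 156.8°, so θ = 11.59° or 78.41°.
The larger angle is 78.41°.

78.4°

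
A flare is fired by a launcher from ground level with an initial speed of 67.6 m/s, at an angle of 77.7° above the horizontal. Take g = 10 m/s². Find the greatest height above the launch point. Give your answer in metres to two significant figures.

220 m

Components: vₓ = 67.60 cos 77.7° = 14.40 m/s, v_y0 = 67.60 sin 77.7° = 66.05 m/s.
At the apex v_y = 0, so H = v_y0²/(2g) = 66.05²/20.00 = 218.1 m.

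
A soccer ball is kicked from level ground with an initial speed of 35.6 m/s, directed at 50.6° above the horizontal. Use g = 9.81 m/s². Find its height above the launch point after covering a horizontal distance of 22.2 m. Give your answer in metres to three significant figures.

22.3 m

Horizontal component vₓ = 35.60 cos 50.6° = 22.60 m/s; vertical v_y0 = 35.60 sin 50.6° = 27.51 m/s.
x = vₓ t ⇒ t = 22.2/22.60 = 0.9825 s.
Height: y = v_y0 t − ½ g t² = 27.51 × 0.9825 − 4.905 × 0.9825² = 27.03 − 4.734 = 22.29 m.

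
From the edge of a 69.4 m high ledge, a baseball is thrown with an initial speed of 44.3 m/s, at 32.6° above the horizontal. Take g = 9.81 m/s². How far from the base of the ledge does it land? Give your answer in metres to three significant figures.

Components: vₓ = 44.30 cos 32.6° = 37.32 m/s, v_y0 = 44.30 sin 32.6° = 23.87 m/s.
With up positive and y = 0 at the ground: y(t) = 69.4 + (23.87) t − 4.905 t². Setting y = 0 and taking the positive root: t = [23.87 + √(23.87² + 2·9.81·69.4)] / 9.81 = (23.87 + 43.95) / 9.81 = 6.913 s.
Horizontal distance: R = vₓ t = 37.32 × 6.913 = 258.0 m.

258 m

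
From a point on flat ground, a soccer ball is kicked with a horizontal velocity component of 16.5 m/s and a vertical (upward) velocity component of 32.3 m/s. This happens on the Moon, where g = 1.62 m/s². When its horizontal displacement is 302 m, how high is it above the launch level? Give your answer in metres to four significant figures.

At x = 302 m, t = x/vₓ = 302/16.50 = 18.30 s.
Height: y = v_y0 t − ½ g t² = 32.30 × 18.30 − 0.8100 × 18.30² = 591.2 − 271.4 = 319.8 m.

319.8 m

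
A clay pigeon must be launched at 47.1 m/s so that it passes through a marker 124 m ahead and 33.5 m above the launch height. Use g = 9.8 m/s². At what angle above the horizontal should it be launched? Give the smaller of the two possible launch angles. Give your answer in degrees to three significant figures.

33.6°

Trajectory: y = x tanθ − g x² (1 + tan²θ)/(2v₀²). With x = 124, y = 33.5, v₀ = 47.1, g = 9.80:
33.96 tan²θ − 124 tanθ + (67.46) = 0.
tanθ = [124 ± √(124² − 4 × 33.96 × (67.46))] / (2 × 33.96) = (124 ± 78.81) / 67.92, giving tanθ = 0.6653 or 2.986.
θ = 33.63° or 71.48°; the smaller is 33.63°.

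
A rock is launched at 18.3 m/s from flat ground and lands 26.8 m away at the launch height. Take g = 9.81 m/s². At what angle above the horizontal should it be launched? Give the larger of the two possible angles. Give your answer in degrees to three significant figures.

R = v₀² sin 2θ / g gives sin 2θ = gR/v₀² = 9.81·26.8/18.3² = 0.7851.
2θ = 51.73° or 180° − 51.73° = 128.3°, so θ = 25.86° or 64.14°.
The larger angle is 64.14°.

64.1°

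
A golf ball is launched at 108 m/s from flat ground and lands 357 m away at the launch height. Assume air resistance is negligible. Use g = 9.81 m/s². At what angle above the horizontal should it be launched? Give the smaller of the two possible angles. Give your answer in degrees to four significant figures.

R = v₀² sin 2θ / g gives sin 2θ = gR/v₀² = 9.81·357/108² = 0.3003.
2θ = 17.47° or 180° − 17.47° = 162.5°, so θ = 8.736° or 81.26°.
The smaller angle is 8.736°.

8.736°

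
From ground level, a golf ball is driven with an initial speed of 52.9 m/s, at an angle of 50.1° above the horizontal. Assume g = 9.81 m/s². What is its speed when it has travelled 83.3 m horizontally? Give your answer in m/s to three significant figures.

Components: vₓ = 52.90 cos 50.1° = 33.93 m/s, v_y0 = 52.90 sin 50.1° = 40.58 m/s.
Time to reach x = 83.3 m: t = x/vₓ = 83.3/33.93 = 2.455 s.
Vertical velocity there: v_y = v_y0 − g t = 40.58 − 9.81 × 2.455 = 16.50 m/s.
Speed: √(vₓ² + v_y²) = √(33.93² + 16.50²) = 37.73 m/s.

37.7 m/s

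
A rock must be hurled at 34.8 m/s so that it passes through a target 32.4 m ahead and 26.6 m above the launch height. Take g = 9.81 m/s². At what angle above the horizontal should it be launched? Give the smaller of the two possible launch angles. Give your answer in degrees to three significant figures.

Trajectory: y = x tanθ − g x² (1 + tan²θ)/(2v₀²). With x = 32.4, y = 26.6, v₀ = 34.8, g = 9.81:
4.252 tan²θ − 32.4 tanθ + (30.85) = 0.
tanθ = [32.4 ± √(32.4² − 4 × 4.252 × (30.85))] / (2 × 4.252) = (32.4 ± 22.91) / 8.504, giving tanθ = 1.116 or 6.505.
θ = 48.13° or 81.26°; the smaller is 48.13°.

48.1°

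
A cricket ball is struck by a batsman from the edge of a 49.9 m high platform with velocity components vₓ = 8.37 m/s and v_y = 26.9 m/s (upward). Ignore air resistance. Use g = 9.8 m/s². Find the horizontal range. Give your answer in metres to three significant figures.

Vertical motion (up positive, ground at y = 0): 4.900 t² − (26.90) t − 49.9 = 0, so t = (26.90 + √(26.90² + 2·9.80·49.9)) / 9.80 = (26.90 + 41.25) / 9.80 = 6.954 s.
Horizontal distance: R = vₓ t = 8.370 × 6.954 = 58.21 m.

58.2 m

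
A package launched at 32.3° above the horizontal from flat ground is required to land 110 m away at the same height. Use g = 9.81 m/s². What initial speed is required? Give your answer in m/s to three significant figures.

34.6 m/s

On level ground R = v₀² sin 2θ / g ⇒ v₀ = √(gR / sin 2θ).
v₀ = √(9.81 × 110 / sin 64.60°) = √(1079 / 0.9033) = √1194.6 = 34.56 m/s.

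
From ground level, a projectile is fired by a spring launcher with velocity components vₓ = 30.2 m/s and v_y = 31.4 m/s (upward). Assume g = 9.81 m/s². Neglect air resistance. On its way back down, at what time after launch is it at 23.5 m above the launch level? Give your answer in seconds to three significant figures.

Set y = v_y0 t − ½ g t² = 23.5: 4.905 t² − 31.40 t + 23.5 = 0.
t = [31.40 ± √(31.40² − 2·9.81·23.5)] / 9.81 = (31.40 ± 22.91) / 9.81, so t = 0.8654 s or t = 5.536 s.
The descending-branch root is 5.536 s.

5.54 s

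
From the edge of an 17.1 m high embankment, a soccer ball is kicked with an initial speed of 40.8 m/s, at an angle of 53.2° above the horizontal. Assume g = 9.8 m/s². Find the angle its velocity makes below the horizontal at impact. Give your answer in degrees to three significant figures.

Resolve: vₓ = 40.80 cos 53.2° = 24.44 m/s and v_y0 = 40.80 sin 53.2° = 32.67 m/s.
The projectile lands when y = 17.1 + (32.67) t − ½·9.80·t² = 0. Positive root: t = (32.67 + √(32.67² + 2·9.80·17.1)) / 9.80 = (32.67 + 37.45) / 9.80 = 7.155 s.
At impact: v_y = v_y0 − g t = −37.45 m/s; vₓ = 24.44 m/s.
Angle below horizontal: arctan(|v_y|/vₓ) = arctan(37.45/24.44) = 56.87°.

56.9°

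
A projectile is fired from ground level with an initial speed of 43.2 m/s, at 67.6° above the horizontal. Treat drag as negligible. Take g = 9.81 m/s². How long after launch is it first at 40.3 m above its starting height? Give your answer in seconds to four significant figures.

Resolve: vₓ = 43.20 cos 67.6° = 16.46 m/s and v_y0 = 43.20 sin 67.6° = 39.94 m/s.
Require v_y0 t − ½ g t² = 40.3, i.e. 4.905 t² − 39.94 t + 40.3 = 0.
t = [39.94 ± √(39.94² − 2·9.81·40.3)] / 9.81 = (39.94 ± 28.36) / 9.81, so t = 1.180 s or t = 6.963 s.
The first (ascending) time is 1.180 s.

1.180 s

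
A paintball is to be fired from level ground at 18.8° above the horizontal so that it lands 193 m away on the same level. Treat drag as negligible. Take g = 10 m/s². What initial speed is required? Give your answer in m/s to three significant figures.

On level ground R = v₀² sin 2θ / g ⇒ v₀ = √(gR / sin 2θ).
v₀ = √(10.0 × 193 / sin 37.60°) = √(1930 / 0.6101) = √3163.2 = 56.24 m/s.

56.2 m/s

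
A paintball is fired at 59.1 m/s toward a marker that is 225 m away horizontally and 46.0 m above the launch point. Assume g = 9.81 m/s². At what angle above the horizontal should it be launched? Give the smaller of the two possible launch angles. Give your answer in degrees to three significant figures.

33.3°

Trajectory: y = x tanθ − g x² (1 + tan²θ)/(2v₀²). With x = 225, y = 46.0, v₀ = 59.1, g = 9.81:
71.09 tan²θ − 225 tanθ + (117.1) = 0.
tanθ = [225 ± √(225² − 4 × 71.09 × (117.1))] / (2 × 71.09) = (225 ± 131.6) / 142.2, giving tanθ = 0.6567 or 2.508.
θ = 33.29° or 68.26°; the smaller is 33.29°.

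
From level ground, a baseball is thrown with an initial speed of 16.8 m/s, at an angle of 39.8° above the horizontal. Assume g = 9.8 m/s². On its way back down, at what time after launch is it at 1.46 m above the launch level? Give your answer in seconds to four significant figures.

2.049 s

Components: vₓ = 16.80 cos 39.8° = 12.91 m/s, v_y0 = 16.80 sin 39.8° = 10.75 m/s.
Require v_y0 t − ½ g t² = 1.46, i.e. 4.900 t² − 10.75 t + 1.46 = 0.
t = [10.75 ± √(10.75² − 2·9.80·1.46)] / 9.80 = (10.75 ± 9.329) / 9.80, so t = 0.1454 s or t = 2.049 s.
The descending-branch root is 2.049 s.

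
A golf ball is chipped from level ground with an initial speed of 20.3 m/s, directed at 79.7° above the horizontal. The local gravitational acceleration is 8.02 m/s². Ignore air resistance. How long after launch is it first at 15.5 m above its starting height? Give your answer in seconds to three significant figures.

Components: vₓ = 20.30 cos 79.7° = 3.630 m/s, v_y0 = 20.30 sin 79.7° = 19.97 m/s.
Height y(t) = 19.97 t − 4.010 t² = 15.5 gives 4.010 t² − 19.97 t + 15.5 = 0.
Quadratic formula: t = (19.97 ± √150.30) / 8.02 = (19.97 ± 12.26) / 8.02 → t = 0.9618 s or 4.019 s.
The first (ascending) time is 0.9618 s.

0.962 s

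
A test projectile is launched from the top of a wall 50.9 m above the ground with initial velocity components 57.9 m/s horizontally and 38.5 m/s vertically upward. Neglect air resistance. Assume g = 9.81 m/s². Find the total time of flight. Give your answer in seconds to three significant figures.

9.00 s

With up positive and y = 0 at the ground: y(t) = 50.9 + (38.50) t − 4.905 t². Setting y = 0 and taking the positive root: t = [38.50 + √(38.50² + 2·9.81·50.9)] / 9.81 = (38.50 + 49.81) / 9.81 = 9.002 s.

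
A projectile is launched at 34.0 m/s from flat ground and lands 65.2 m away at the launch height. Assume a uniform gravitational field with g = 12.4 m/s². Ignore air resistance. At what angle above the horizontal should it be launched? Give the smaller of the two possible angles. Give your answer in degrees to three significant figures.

R = v₀² sin 2θ / g gives sin 2θ = gR/v₀² = 12.4·65.2/34.0² = 0.6994.
2θ = 44.38° or 180° − 44.38° = 135.6°, so θ = 22.19° or 67.81°.
The smaller angle is 22.19°.

22.2°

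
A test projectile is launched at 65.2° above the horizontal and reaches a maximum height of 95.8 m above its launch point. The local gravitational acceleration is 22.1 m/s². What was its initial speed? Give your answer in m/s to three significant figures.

At the peak v_y = 0, so v_y0 = √(2gH) = √(2 × 22.1 × 95.8) = 65.07 m/s.
v_y0 = v₀ sin θ ⇒ v₀ = 65.07 / sin 65.2° = 71.68 m/s.

71.7 m/s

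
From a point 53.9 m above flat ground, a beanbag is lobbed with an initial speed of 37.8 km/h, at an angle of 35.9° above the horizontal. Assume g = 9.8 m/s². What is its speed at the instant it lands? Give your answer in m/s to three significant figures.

Convert: 37.8 km/h = 37.8/3.6 = 10.50 m/s.
Horizontal component vₓ = 10.50 cos 35.9° = 8.505 m/s; vertical v_y0 = 10.50 sin 35.9° = 6.157 m/s.
With up positive and y = 0 at the ground: y(t) = 53.9 + (6.157) t − 4.900 t². Setting y = 0 and taking the positive root: t = [6.157 + √(6.157² + 2·9.80·53.9)] / 9.80 = (6.157 + 33.08) / 9.80 = 4.004 s.
Vertical velocity at impact: v_y = v_y0 − g t = 6.157 − 9.80 × 4.004 = −33.08 m/s.
Speed: |v| = √(vₓ² + v_y²) = √(8.505² + 33.08²) = 34.16 m/s.

34.2 m/s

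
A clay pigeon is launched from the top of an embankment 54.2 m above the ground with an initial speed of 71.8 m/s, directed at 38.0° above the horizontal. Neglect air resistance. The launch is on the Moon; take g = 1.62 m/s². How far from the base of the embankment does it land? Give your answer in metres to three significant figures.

Horizontal component vₓ = 71.80 cos 38.0° = 56.58 m/s; vertical v_y0 = 71.80 sin 38.0° = 44.20 m/s.
Vertical motion (up positive, ground at y = 0): 0.8100 t² − (44.20) t − 54.2 = 0, so t = (44.20 + √(44.20² + 2·1.62·54.2)) / 1.62 = (44.20 + 46.15) / 1.62 = 55.77 s.
Horizontal distance: R = vₓ t = 56.58 × 55.77 = 3156 m.

3160 m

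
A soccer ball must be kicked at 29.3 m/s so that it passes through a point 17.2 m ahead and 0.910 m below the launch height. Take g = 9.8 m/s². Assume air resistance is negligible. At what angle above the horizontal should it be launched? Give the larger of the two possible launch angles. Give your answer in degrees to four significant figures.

Trajectory: y = x tanθ − g x² (1 + tan²θ)/(2v₀²). With x = 17.2, y = −0.910, v₀ = 29.3, g = 9.80:
1.689 tan²θ − 17.2 tanθ + (0.7786) = 0.
tanθ = [17.2 ± √(17.2² − 4 × 1.689 × (0.7786))] / (2 × 1.689) = (17.2 ± 17.05) / 3.377, giving tanθ = 0.04547 or 10.14.
θ = 2.603° or 84.37°; the larger is 84.37°.

84.37°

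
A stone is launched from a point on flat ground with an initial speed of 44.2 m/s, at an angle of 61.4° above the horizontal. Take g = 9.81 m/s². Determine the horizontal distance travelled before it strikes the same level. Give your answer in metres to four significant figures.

vₓ = 44.20 cos 61.4° = 21.16 m/s; v_y0 = 44.20 sin 61.4° = 38.81 m/s.
Time aloft: T = 2 v_y0 / g = 2 × 38.81 / 9.81 = 7.912 s.
Horizontal distance R = vₓ T = 21.16 × 7.912 = 167.4 m.

167.4 m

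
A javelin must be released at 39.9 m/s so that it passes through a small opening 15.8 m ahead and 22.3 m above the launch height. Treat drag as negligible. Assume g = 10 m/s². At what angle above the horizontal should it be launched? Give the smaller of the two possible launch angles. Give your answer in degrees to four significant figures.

Trajectory: y = x tanθ − g x² (1 + tan²θ)/(2v₀²). With x = 15.8, y = 22.3, v₀ = 39.9, g = 10.0:
0.7840 tan²θ − 15.8 tanθ + (23.08) = 0.
tanθ = [15.8 ± √(15.8² − 4 × 0.7840 × (23.08))] / (2 × 0.7840) = (15.8 ± 13.31) / 1.568, giving tanθ = 1.586 or 18.57.
θ = 57.76° or 86.92°; the smaller is 57.76°.

57.76°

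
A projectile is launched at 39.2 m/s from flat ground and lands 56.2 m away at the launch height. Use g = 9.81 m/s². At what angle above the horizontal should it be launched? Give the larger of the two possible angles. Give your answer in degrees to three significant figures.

R = v₀² sin 2θ / g gives sin 2θ = gR/v₀² = 9.81·56.2/39.2² = 0.3588.
2θ = 21.03° or 180° − 21.03° = 159.0°, so θ = 10.51° or 79.49°.
The larger angle is 79.49°.

79.5°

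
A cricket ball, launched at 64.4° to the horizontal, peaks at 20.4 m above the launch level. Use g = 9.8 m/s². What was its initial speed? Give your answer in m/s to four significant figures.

22.17 m/s

At the peak v_y = 0, so v_y0 = √(2gH) = √(2 × 9.80 × 20.4) = 20.00 m/s.
v_y0 = v₀ sin θ ⇒ v₀ = 20.00 / sin 64.4° = 22.17 m/s.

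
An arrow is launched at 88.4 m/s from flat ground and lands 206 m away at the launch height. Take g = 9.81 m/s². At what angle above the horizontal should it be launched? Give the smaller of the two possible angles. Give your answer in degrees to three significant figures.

Level-ground range R = v₀² sin(2θ)/g ⇒ sin(2θ) = gR/v₀² = 9.81 × 206 / 88.4² = 0.2586.
2θ = 14.99° or 180° − 14.99° = 165.0°, so θ = 7.494° or 82.51°.
The smaller angle is 7.494°.

7.49°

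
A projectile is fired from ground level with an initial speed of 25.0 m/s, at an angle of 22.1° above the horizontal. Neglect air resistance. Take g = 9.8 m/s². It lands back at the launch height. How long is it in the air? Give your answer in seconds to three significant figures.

1.92 s

Horizontal component vₓ = 25.00 cos 22.1° = 23.16 m/s; vertical v_y0 = 25.00 sin 22.1° = 9.406 m/s.
It returns to y = 0 when t = 2 v_y0 / g = 2(9.406)/9.80 = 1.920 s.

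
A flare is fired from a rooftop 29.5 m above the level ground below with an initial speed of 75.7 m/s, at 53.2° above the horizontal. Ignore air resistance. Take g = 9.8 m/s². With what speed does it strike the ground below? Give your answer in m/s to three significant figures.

Components: vₓ = 75.70 cos 53.2° = 45.35 m/s, v_y0 = 75.70 sin 53.2° = 60.62 m/s.
Vertical motion (up positive, ground at y = 0): 4.900 t² − (60.62) t − 29.5 = 0, so t = (60.62 + √(60.62² + 2·9.80·29.5)) / 9.80 = (60.62 + 65.21) / 9.80 = 12.84 s.
Vertical velocity at impact: v_y = v_y0 − g t = 60.62 − 9.80 × 12.84 = −65.21 m/s.
Speed: |v| = √(vₓ² + v_y²) = √(45.35² + 65.21²) = 79.43 m/s.

79.4 m/s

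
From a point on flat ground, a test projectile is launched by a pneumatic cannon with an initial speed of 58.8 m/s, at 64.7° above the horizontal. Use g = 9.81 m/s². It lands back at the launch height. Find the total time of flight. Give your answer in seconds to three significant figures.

Horizontal component vₓ = 58.80 cos 64.7° = 25.13 m/s; vertical v_y0 = 58.80 sin 64.7° = 53.16 m/s.
Landing at launch height ⇒ T = 2 v_y0 / g = 2 × 53.16 / 9.81 = 10.84 s.

10.8 s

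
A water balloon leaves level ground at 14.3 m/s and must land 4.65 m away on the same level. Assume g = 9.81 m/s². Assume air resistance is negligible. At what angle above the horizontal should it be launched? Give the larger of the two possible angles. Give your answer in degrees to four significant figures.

Level-ground range R = v₀² sin(2θ)/g ⇒ sin(2θ) = gR/v₀² = 9.81 × 4.65 / 14.3² = 0.2231.
2θ = 12.89° or 180° − 12.89° = 167.1°, so θ = 6.445° or 83.56°.
The larger angle is 83.56°.

83.56°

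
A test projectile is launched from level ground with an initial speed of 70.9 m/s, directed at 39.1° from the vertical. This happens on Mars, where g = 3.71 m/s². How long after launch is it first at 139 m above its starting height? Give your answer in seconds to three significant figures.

2.79 s

vₓ = 70.90 sin 39.1° = 44.71 m/s; v_y0 = 70.90 cos 39.1° = 55.02 m/s.
Require v_y0 t − ½ g t² = 139, i.e. 1.855 t² − 55.02 t + 139 = 0.
t = [55.02 ± √(55.02² − 2·3.71·139)] / 3.71 = (55.02 ± 44.68) / 3.71, so t = 2.788 s or t = 26.87 s.
The first (ascending) time is 2.788 s.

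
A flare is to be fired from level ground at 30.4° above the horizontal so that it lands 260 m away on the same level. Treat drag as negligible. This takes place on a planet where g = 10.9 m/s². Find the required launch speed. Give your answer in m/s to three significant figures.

57.0 m/s

On level ground R = v₀² sin 2θ / g ⇒ v₀ = √(gR / sin 2θ).
v₀ = √(10.9 × 260 / sin 60.80°) = √(2834 / 0.8729) = √3246.6 = 56.98 m/s.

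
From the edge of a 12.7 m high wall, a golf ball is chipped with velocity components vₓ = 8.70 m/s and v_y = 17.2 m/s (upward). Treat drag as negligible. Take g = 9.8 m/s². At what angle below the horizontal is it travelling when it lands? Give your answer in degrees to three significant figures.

Vertical motion (up positive, ground at y = 0): 4.900 t² − (17.20) t − 12.7 = 0, so t = (17.20 + √(17.20² + 2·9.80·12.7)) / 9.80 = (17.20 + 23.34) / 9.80 = 4.137 s.
At impact: v_y = v_y0 − g t = −23.34 m/s; vₓ = 8.700 m/s.
Angle below horizontal: arctan(|v_y|/vₓ) = arctan(23.34/8.700) = 69.56°.

69.6°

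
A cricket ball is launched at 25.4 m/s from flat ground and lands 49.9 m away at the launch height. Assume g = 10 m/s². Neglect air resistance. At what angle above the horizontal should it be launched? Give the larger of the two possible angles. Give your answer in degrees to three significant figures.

64.7°

Level-ground range R = v₀² sin(2θ)/g ⇒ sin(2θ) = gR/v₀² = 10.0 × 49.9 / 25.4² = 0.7735.
2θ = 50.66° or 180° − 50.66° = 129.3°, so θ = 25.33° or 64.67°.
The larger angle is 64.67°.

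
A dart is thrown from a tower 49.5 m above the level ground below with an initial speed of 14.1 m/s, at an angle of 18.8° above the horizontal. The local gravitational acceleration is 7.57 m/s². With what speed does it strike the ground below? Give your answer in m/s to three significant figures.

30.8 m/s

Horizontal component vₓ = 14.10 cos 18.8° = 13.35 m/s; vertical v_y0 = 14.10 sin 18.8° = 4.544 m/s.
The projectile lands when y = 49.5 + (4.544) t − ½·7.57·t² = 0. Positive root: t = (4.544 + √(4.544² + 2·7.57·49.5)) / 7.57 = (4.544 + 27.75) / 7.57 = 4.266 s.
Vertical velocity at impact: v_y = v_y0 − g t = 4.544 − 7.57 × 4.266 = −27.75 m/s.
Speed: |v| = √(vₓ² + v_y²) = √(13.35² + 27.75²) = 30.79 m/s.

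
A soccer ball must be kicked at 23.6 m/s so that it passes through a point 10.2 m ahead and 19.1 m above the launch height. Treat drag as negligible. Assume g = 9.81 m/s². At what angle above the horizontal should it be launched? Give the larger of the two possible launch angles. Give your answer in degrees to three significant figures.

83.4°

Trajectory: y = x tanθ − g x² (1 + tan²θ)/(2v₀²). With x = 10.2, y = 19.1, v₀ = 23.6, g = 9.81:
0.9163 tan²θ − 10.2 tanθ + (20.02) = 0.
tanθ = [10.2 ± √(10.2² − 4 × 0.9163 × (20.02))] / (2 × 0.9163) = (10.2 ± 5.539) / 1.833, giving tanθ = 2.544 or 8.589.
θ = 68.54° or 83.36°; the larger is 83.36°.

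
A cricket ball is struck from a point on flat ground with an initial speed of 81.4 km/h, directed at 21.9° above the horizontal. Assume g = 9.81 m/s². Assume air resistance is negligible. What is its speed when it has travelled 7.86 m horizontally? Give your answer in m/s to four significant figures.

Convert: 81.4 km/h = 81.4/3.6 = 22.61 m/s.
Resolve: vₓ = 22.61 cos 21.9° = 20.98 m/s and v_y0 = 22.61 sin 21.9° = 8.434 m/s.
Time to reach x = 7.86 m: t = x/vₓ = 7.86/20.98 = 0.3747 s.
Vertical velocity there: v_y = v_y0 − g t = 8.434 − 9.81 × 0.3747 = 4.758 m/s.
Speed: √(vₓ² + v_y²) = √(20.98² + 4.758²) = 21.51 m/s.

21.51 m/s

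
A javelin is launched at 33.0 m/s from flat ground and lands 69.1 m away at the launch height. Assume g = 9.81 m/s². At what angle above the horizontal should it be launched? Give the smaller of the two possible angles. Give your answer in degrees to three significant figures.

Level-ground range R = v₀² sin(2θ)/g ⇒ sin(2θ) = gR/v₀² = 9.81 × 69.1 / 33.0² = 0.6225.
2θ = 38.50° or 180° − 38.50° = 141.5°, so θ = 19.25° or 70.75°.
The smaller angle is 19.25°.

19.2°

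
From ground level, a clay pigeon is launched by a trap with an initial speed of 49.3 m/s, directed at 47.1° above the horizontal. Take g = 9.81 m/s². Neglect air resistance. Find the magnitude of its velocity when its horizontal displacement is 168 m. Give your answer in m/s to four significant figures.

Horizontal component vₓ = 49.30 cos 47.1° = 33.56 m/s; vertical v_y0 = 49.30 sin 47.1° = 36.11 m/s.
Time to reach x = 168 m: t = x/vₓ = 168/33.56 = 5.006 s.
Vertical velocity there: v_y = v_y0 − g t = 36.11 − 9.81 × 5.006 = −12.99 m/s.
Speed: √(vₓ² + v_y²) = √(33.56² + 12.99²) = 35.99 m/s.

35.99 m/s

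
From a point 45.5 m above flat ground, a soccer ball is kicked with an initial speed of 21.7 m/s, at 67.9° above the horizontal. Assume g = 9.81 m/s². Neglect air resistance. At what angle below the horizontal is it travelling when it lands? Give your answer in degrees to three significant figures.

vₓ = 21.70 cos 67.9° = 8.164 m/s; v_y0 = 21.70 sin 67.9° = 20.11 m/s.
The projectile lands when y = 45.5 + (20.11) t − ½·9.81·t² = 0. Positive root: t = (20.11 + √(20.11² + 2·9.81·45.5)) / 9.81 = (20.11 + 36.01) / 9.81 = 5.721 s.
At impact: v_y = v_y0 − g t = −36.01 m/s; vₓ = 8.164 m/s.
Angle below horizontal: arctan(|v_y|/vₓ) = arctan(36.01/8.164) = 77.23°.

77.2°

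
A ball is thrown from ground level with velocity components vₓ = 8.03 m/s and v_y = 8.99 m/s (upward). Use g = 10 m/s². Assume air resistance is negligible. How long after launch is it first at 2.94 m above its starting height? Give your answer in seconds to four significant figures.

Require v_y0 t − ½ g t² = 2.94, i.e. 5.000 t² − 8.990 t + 2.94 = 0.
Quadratic formula: t = (8.990 ± √22.020) / 10.0 = (8.990 ± 4.693) / 10.0 → t = 0.4297 s or 1.368 s.
The first (ascending) time is 0.4297 s.

0.4297 s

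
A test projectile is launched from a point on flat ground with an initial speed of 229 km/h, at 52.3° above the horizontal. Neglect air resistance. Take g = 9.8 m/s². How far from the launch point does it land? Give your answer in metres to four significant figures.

399.6 m

Convert: 229 km/h = 229/3.6 = 63.61 m/s.
Resolve: vₓ = 63.61 cos 52.3° = 38.90 m/s and v_y0 = 63.61 sin 52.3° = 50.33 m/s.
Flight time T = 2 v_y0 / g = 10.27 s.
Range: R = vₓ T = 38.90 × 10.27 = 399.6 m.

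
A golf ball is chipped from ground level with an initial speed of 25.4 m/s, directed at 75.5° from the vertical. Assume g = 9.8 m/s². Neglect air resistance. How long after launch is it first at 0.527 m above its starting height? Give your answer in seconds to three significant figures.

Horizontal component vₓ = 25.40 sin 75.5° = 24.59 m/s; vertical v_y0 = 25.40 cos 75.5° = 6.360 m/s.
Require v_y0 t − ½ g t² = 0.527, i.e. 4.900 t² − 6.360 t + 0.527 = 0.
Quadratic formula: t = (6.360 ± √30.116) / 9.80 = (6.360 ± 5.488) / 9.80 → t = 0.08896 s or 1.209 s.
The first (ascending) time is 0.08896 s.

0.0890 s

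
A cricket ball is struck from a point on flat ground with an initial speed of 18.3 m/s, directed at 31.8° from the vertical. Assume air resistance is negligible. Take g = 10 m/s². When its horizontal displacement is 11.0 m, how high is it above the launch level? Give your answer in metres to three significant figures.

Resolve: vₓ = 18.30 sin 31.8° = 9.643 m/s and v_y0 = 18.30 cos 31.8° = 15.55 m/s.
x = vₓ t ⇒ t = 11.0/9.643 = 1.141 s.
Height: y = v_y0 t − ½ g t² = 15.55 × 1.141 − 5.000 × 1.141² = 17.74 − 6.506 = 11.24 m.

11.2 m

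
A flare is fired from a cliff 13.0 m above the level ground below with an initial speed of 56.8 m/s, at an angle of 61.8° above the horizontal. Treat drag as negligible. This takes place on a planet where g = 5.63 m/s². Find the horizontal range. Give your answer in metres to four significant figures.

Horizontal component vₓ = 56.80 cos 61.8° = 26.84 m/s; vertical v_y0 = 56.80 sin 61.8° = 50.06 m/s.
With up positive and y = 0 at the ground: y(t) = 13.0 + (50.06) t − 2.815 t². Setting y = 0 and taking the positive root: t = [50.06 + √(50.06² + 2·5.63·13.0)] / 5.63 = (50.06 + 51.50) / 5.63 = 18.04 s.
Horizontal distance: R = vₓ t = 26.84 × 18.04 = 484.2 m.

484.2 m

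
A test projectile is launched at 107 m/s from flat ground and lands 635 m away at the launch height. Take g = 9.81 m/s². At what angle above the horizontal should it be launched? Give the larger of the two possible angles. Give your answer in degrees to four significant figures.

From R = (v₀²/g) sin 2θ: sin 2θ = 9.81 × 635 / 11449 = 0.5441.
2θ = 32.96° or 180° − 32.96° = 147.0°, so θ = 16.48° or 73.52°.
The larger angle is 73.52°.

73.52°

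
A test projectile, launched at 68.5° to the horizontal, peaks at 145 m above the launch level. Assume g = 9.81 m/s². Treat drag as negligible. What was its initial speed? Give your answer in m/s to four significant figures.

At the peak v_y = 0, so v_y0 = √(2gH) = √(2 × 9.81 × 145) = 53.34 m/s.
v_y0 = v₀ sin θ ⇒ v₀ = 53.34 / sin 68.5° = 57.33 m/s.

57.33 m/s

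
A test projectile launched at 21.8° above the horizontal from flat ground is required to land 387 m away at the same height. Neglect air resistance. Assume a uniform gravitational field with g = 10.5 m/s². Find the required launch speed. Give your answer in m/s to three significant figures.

76.8 m/s

Level-ground range: R = v₀² sin(2θ)/g, so v₀ = √(gR / sin 2θ).
v₀ = √(10.5 × 387 / sin 43.60°) = √(4064 / 0.6896) = √5892.4 = 76.76 m/s.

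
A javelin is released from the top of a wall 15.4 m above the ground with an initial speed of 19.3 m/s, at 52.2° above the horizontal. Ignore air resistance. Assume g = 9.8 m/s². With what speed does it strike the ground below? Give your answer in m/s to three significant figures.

26.0 m/s

Components: vₓ = 19.30 cos 52.2° = 11.83 m/s, v_y0 = 19.30 sin 52.2° = 15.25 m/s.
With up positive and y = 0 at the ground: y(t) = 15.4 + (15.25) t − 4.900 t². Setting y = 0 and taking the positive root: t = [15.25 + √(15.25² + 2·9.80·15.4)] / 9.80 = (15.25 + 23.12) / 9.80 = 3.915 s.
Vertical velocity at impact: v_y = v_y0 − g t = 15.25 − 9.80 × 3.915 = −23.12 m/s.
Speed: |v| = √(vₓ² + v_y²) = √(11.83² + 23.12²) = 25.97 m/s.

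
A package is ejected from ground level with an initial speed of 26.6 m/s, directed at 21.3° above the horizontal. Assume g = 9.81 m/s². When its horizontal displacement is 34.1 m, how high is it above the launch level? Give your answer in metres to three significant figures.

Horizontal component vₓ = 26.60 cos 21.3° = 24.78 m/s; vertical v_y0 = 26.60 sin 21.3° = 9.662 m/s.
x = vₓ t ⇒ t = 34.1/24.78 = 1.376 s.
Height: y = v_y0 t − ½ g t² = 9.662 × 1.376 − 4.905 × 1.376² = 13.30 − 9.286 = 4.009 m.

4.01 m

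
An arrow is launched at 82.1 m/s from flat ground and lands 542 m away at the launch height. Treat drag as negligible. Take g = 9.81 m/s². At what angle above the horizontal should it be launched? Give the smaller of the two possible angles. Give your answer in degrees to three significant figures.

Level-ground range R = v₀² sin(2θ)/g ⇒ sin(2θ) = gR/v₀² = 9.81 × 542 / 82.1² = 0.7888.
2θ = 52.08° or 180° − 52.08° = 127.9°, so θ = 26.04° or 63.96°.
The smaller angle is 26.04°.

26.0°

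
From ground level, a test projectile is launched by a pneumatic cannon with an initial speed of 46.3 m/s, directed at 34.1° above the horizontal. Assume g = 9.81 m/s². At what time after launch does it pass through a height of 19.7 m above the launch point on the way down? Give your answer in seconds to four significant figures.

Components: vₓ = 46.30 cos 34.1° = 38.34 m/s, v_y0 = 46.30 sin 34.1° = 25.96 m/s.
Set y = v_y0 t − ½ g t² = 19.7: 4.905 t² − 25.96 t + 19.7 = 0.
t = [25.96 ± √(25.96² − 2·9.81·19.7)] / 9.81 = (25.96 ± 16.95) / 9.81, so t = 0.9183 s or t = 4.374 s.
The descending-branch root is 4.374 s.

4.374 s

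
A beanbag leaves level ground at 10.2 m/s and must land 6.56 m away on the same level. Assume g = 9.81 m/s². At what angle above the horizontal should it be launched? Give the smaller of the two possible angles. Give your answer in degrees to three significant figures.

19.1°

Level-ground range R = v₀² sin(2θ)/g ⇒ sin(2θ) = gR/v₀² = 9.81 × 6.56 / 10.2² = 0.6185.
2θ = 38.21° or 180° − 38.21° = 141.8°, so θ = 19.11° or 70.89°.
The smaller angle is 19.11°.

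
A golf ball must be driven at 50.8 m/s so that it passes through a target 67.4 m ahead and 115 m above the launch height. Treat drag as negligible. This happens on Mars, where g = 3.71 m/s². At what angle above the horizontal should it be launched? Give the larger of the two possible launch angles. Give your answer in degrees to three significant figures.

86.9°

Trajectory: y = x tanθ − g x² (1 + tan²θ)/(2v₀²). With x = 67.4, y = 115, v₀ = 50.8, g = 3.71:
3.265 tan²θ − 67.4 tanθ + (118.3) = 0.
tanθ = [67.4 ± √(67.4² − 4 × 3.265 × (118.3))] / (2 × 3.265) = (67.4 ± 54.75) / 6.531, giving tanθ = 1.936 or 18.70.
θ = 62.69° or 86.94°; the larger is 86.94°.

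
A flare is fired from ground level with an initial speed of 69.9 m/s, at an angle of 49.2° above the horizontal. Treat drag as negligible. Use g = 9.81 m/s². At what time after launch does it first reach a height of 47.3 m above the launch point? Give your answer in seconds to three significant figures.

Resolve: vₓ = 69.90 cos 49.2° = 45.67 m/s and v_y0 = 69.90 sin 49.2° = 52.91 m/s.
Height y(t) = 52.91 t − 4.905 t² = 47.3 gives 4.905 t² − 52.91 t + 47.3 = 0.
t = [52.91 ± √(52.91² − 2·9.81·47.3)] / 9.81 = (52.91 ± 43.27) / 9.81, so t = 0.9836 s or t = 9.804 s.
The first (ascending) time is 0.9836 s.

0.984 s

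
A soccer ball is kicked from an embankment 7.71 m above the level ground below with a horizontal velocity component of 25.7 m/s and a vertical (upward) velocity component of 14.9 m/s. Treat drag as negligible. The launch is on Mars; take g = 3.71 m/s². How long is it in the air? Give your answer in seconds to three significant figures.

8.52 s

The projectile lands when y = 7.71 + (14.90) t − ½·3.71·t² = 0. Positive root: t = (14.90 + √(14.90² + 2·3.71·7.71)) / 3.71 = (14.90 + 16.71) / 3.71 = 8.520 s.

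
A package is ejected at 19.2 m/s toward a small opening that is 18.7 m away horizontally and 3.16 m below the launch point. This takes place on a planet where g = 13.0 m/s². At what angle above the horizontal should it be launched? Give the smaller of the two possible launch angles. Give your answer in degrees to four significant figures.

9.665°

Trajectory: y = x tanθ − g x² (1 + tan²θ)/(2v₀²). With x = 18.7, y = −3.16, v₀ = 19.2, g = 13.0:
6.166 tan²θ − 18.7 tanθ + (3.006) = 0.
tanθ = [18.7 ± √(18.7² − 4 × 6.166 × (3.006))] / (2 × 6.166) = (18.7 ± 16.60) / 12.33, giving tanθ = 0.1703 or 2.863.
θ = 9.665° or 70.74°; the smaller is 9.665°.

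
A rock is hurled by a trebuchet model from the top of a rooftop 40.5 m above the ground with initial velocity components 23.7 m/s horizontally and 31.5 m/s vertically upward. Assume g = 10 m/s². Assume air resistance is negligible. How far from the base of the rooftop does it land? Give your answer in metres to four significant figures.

The projectile lands when y = 40.5 + (31.50) t − ½·10.0·t² = 0. Positive root: t = (31.50 + √(31.50² + 2·10.0·40.5)) / 10.0 = (31.50 + 42.45) / 10.0 = 7.395 s.
Horizontal distance: R = vₓ t = 23.70 × 7.395 = 175.3 m.

175.3 m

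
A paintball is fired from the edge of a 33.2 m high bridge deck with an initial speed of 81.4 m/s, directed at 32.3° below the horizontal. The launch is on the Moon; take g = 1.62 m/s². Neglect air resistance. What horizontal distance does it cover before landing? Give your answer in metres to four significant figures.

51.79 m

Components: vₓ = 81.40 cos 32.3° = 68.80 m/s, v_y0 = −43.50 m/s (downward).
With up positive and y = 0 at the ground: y(t) = 33.2 + (−43.50) t − 0.8100 t². Setting y = 0 and taking the positive root: t = [−43.50 + √(43.50² + 2·1.62·33.2)] / 1.62 = (−43.50 + 44.72) / 1.62 = 0.7527 s.
Horizontal distance: R = vₓ t = 68.80 × 0.7527 = 51.79 m.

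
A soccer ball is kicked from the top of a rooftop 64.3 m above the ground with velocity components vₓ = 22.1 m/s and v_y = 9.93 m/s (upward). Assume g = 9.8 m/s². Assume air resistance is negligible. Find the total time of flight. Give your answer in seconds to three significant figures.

The projectile lands when y = 64.3 + (9.930) t − ½·9.80·t² = 0. Positive root: t = (9.930 + √(9.930² + 2·9.80·64.3)) / 9.80 = (9.930 + 36.86) / 9.80 = 4.775 s.

4.77 s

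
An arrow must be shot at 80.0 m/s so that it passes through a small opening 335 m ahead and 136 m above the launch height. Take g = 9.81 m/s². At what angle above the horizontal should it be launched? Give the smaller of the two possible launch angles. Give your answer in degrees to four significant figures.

40.26°

Trajectory: y = x tanθ − g x² (1 + tan²θ)/(2v₀²). With x = 335, y = 136, v₀ = 80.0, g = 9.81:
86.01 tan²θ − 335 tanθ + (222.0) = 0.
tanθ = [335 ± √(335² − 4 × 86.01 × (222.0))] / (2 × 86.01) = (335 ± 189.3) / 172.0, giving tanθ = 0.8468 or 3.048.
θ = 40.26° or 71.84°; the smaller is 40.26°.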